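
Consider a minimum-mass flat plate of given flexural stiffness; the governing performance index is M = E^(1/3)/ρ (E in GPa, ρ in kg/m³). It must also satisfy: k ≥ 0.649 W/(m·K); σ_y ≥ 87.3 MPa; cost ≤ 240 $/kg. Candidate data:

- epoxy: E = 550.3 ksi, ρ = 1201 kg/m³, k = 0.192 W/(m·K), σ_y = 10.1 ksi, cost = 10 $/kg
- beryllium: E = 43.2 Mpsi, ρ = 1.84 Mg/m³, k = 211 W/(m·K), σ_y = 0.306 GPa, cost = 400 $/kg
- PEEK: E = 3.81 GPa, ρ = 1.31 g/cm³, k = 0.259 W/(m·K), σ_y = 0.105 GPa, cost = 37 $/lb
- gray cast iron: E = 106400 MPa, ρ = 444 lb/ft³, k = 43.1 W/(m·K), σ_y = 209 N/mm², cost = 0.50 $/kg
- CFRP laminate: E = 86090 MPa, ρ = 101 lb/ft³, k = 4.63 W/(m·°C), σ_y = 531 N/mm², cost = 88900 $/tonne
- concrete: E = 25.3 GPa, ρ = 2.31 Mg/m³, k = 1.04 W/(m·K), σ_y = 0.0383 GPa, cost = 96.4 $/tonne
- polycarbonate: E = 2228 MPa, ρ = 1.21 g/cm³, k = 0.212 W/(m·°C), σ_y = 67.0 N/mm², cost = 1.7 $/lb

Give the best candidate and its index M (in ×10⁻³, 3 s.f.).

Screen on constraints: k ≥ 0.649 W/(m·K); σ_y ≥ 87.3 MPa; cost ≤ 240 $/kg. Survivors: gray cast iron, CFRP laminate.
Putting every candidate on a common basis:
  gray cast iron: E = 106.4 GPa, ρ = 7112 kg/m³
  CFRP laminate: E = 86.09 GPa, ρ = 1618 kg/m³
  CFRP laminate: M = 2.73×10⁻³
  gray cast iron: M = 0.666×10⁻³
CFRP laminate has the largest M.

CFRP laminate, M = 2.73×10⁻³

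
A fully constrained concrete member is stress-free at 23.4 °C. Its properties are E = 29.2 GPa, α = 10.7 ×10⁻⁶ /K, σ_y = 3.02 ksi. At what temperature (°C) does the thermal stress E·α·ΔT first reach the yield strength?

σ_y = 3.02 ksi = 20.82 MPa.
E·α·ΔT = 20.82 MPa ⇒ ΔT = 20.82 / (29.20×10³ × 10.7×10⁻⁶) = 66.64 K.
T = 23.4 + 66.64 = 90.04 °C.

90.0 °C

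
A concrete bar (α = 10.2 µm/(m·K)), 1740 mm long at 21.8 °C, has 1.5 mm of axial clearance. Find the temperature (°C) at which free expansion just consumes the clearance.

α·L₀·ΔT = 1.5 mm ⇒ ΔT = 1.5 / (10.2×10⁻⁶ × 1740.0) = 84.52 K.
T = 21.8 + 84.52 = 106.3 °C.

106 °C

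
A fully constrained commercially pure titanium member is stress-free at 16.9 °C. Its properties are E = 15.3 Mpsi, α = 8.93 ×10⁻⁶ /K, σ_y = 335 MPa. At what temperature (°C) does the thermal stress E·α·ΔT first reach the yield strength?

373 °C

E = 15.3 Mpsi = 105.5 GPa.
E·α·ΔT = 335.0 MPa ⇒ ΔT = 335.0 / (105.5×10³ × 8.93×10⁻⁶) = 355.6 K.
T = 16.9 + 355.6 = 372.5 °C.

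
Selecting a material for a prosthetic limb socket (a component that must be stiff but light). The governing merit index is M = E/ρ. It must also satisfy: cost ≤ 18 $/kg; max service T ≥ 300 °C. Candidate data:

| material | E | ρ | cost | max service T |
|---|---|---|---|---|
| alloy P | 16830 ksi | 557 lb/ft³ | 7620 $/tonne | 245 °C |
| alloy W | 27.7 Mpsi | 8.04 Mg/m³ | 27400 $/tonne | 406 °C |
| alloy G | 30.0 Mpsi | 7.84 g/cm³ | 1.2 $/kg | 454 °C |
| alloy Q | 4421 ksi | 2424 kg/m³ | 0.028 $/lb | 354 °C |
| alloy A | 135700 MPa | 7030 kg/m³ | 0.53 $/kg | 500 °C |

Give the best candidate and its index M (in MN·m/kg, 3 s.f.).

alloy G, M = 26.4 MN·m/kg

Screen on constraints: cost ≤ 18 $/kg; max service T ≥ 300 °C. Survivors: alloy G, alloy Q, alloy A.
After converting to SI:
  alloy G: E = 206.8 GPa, ρ = 7840 kg/m³
  alloy Q: E = 30.48 GPa, ρ = 2424 kg/m³
  alloy A: E = 135.7 GPa, ρ = 7030 kg/m³
  alloy G: M = 26.4 MN·m/kg
  alloy A: M = 19.3 MN·m/kg
  alloy Q: M = 12.6 MN·m/kg
Alloy G ranks first.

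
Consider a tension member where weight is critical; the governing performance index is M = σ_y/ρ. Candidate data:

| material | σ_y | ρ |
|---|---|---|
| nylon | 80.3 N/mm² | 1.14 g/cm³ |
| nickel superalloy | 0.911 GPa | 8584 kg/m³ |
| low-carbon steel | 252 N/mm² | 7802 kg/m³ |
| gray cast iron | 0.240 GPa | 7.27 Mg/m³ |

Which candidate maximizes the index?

nickel superalloy

After converting to SI:
  nylon: σ_y = 80.30 MPa, ρ = 1140 kg/m³
  nickel superalloy: σ_y = 911.0 MPa, ρ = 8584 kg/m³
  low-carbon steel: σ_y = 252.0 MPa, ρ = 7802 kg/m³
  gray cast iron: σ_y = 240.0 MPa, ρ = 7270 kg/m³
  nickel superalloy: M = 106 kN·m/kg
  nylon: M = 70.4 kN·m/kg
  gray cast iron: M = 33.0 kN·m/kg
  low-carbon steel: M = 32.3 kN·m/kg
Nickel superalloy ranks first.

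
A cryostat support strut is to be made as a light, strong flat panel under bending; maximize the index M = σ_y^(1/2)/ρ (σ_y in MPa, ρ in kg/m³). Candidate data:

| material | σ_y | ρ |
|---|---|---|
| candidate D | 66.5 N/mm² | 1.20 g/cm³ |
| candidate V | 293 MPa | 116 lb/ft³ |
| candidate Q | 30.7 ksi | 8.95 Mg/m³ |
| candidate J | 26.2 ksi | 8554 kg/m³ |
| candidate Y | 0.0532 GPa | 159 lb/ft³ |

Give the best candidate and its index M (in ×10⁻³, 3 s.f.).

After converting to SI:
  candidate D: σ_y = 66.50 MPa, ρ = 1200 kg/m³
  candidate V: σ_y = 293.0 MPa, ρ = 1858 kg/m³
  candidate Q: σ_y = 211.7 MPa, ρ = 8950 kg/m³
  candidate J: σ_y = 180.6 MPa, ρ = 8554 kg/m³
  candidate Y: σ_y = 53.20 MPa, ρ = 2547 kg/m³
  candidate V: M = 9.21×10⁻³
  candidate D: M = 6.80×10⁻³
  candidate Y: M = 2.86×10⁻³
  candidate Q: M = 1.63×10⁻³
  candidate J: M = 1.57×10⁻³
Highest index: candidate V.

candidate V, M = 9.21×10⁻³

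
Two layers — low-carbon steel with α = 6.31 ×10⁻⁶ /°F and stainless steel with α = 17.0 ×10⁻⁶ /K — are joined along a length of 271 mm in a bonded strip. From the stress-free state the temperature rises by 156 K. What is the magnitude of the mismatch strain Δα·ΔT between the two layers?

low-carbon steel: α = 6.31×10⁻⁶/°F × 9/5 = 11.4×10⁻⁶/K.
Δα = |11.4 − 17.0|×10⁻⁶/K = 5.64×10⁻⁶/K.
Mismatch strain = Δα·ΔT = 5.64×10⁻⁶ × 156.0 = 8.80×10⁻⁴.

8.80×10⁻⁴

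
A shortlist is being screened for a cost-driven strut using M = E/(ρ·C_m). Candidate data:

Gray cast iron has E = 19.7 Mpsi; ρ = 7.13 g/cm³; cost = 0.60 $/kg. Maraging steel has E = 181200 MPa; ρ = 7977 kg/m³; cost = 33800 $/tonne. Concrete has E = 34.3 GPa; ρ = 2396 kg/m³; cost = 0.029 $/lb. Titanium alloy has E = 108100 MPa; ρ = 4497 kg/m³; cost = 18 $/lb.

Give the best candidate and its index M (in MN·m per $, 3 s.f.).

Normalizing units and computing the index:
  gray cast iron: E = 135.8 GPa, ρ = 7130 kg/m³, cost = 0.6000 $/kg
  maraging steel: E = 181.2 GPa, ρ = 7977 kg/m³, cost = 33.80 $/kg
  concrete: E = 34.30 GPa, ρ = 2396 kg/m³, cost = 0.06393 $/kg
  titanium alloy: E = 108.1 GPa, ρ = 4497 kg/m³, cost = 39.68 $/kg
  concrete: M = 224 MN·m per $
  gray cast iron: M = 31.8 MN·m per $
  maraging steel: M = 0.672 MN·m per $
  titanium alloy: M = 0.606 MN·m per $
Highest index: concrete.

concrete, M = 224 MN·m per $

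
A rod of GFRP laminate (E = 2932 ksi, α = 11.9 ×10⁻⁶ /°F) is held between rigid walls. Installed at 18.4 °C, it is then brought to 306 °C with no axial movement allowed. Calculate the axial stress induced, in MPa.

E = 2932 ksi = 20.22 GPa.
α = 11.9×10⁻⁶/°F × 9/5 = 21.4×10⁻⁶/K.
ΔT = 287.6 K. Constrained thermal stress σ = E·α·ΔT = 20.22×10³ MPa × 21.4×10⁻⁶ × 287.6 = 125 MPa (compressive).

125 MPa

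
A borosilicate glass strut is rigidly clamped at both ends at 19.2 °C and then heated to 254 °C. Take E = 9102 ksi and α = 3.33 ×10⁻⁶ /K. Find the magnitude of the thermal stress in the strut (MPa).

49.1 MPa

E = 9102 ksi = 62.76 GPa.
ΔT = 234.8 K. Constrained thermal stress σ = E·α·ΔT = 62.76×10³ MPa × 3.33×10⁻⁶ × 234.8 = 49.1 MPa (compressive).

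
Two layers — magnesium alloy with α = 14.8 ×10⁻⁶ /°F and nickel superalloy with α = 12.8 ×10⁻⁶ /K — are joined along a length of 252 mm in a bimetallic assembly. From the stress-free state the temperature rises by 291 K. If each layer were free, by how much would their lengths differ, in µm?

1010 µm

magnesium alloy: α = 14.8×10⁻⁶/°F × 9/5 = 26.6×10⁻⁶/K.
Δα = |26.6 − 12.8|×10⁻⁶/K = 13.8×10⁻⁶/K.
ΔL_mismatch = Δα·L·ΔT = 13.8×10⁻⁶ × 252.0 mm × 291.0 K = 1010 µm.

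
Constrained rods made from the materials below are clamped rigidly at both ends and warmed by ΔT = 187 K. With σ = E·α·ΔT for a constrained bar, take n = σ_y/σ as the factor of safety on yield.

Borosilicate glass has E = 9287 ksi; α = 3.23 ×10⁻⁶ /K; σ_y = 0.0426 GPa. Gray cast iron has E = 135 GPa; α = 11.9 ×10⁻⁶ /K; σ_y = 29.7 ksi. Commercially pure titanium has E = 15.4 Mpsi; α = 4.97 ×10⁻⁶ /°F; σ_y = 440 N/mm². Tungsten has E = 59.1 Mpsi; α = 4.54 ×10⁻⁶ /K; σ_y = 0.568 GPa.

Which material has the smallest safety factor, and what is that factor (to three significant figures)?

With everything in SI (GPa, ×10⁻⁶/K, MPa):
  borosilicate glass: E = 64.03, α = 3.23, σ_y = 42.60 → σ = 38.7 MPa, n = 1.10
  gray cast iron: E = 135.0, α = 11.9, σ_y = 204.8 → σ = 300 MPa, n = 0.682
  commercially pure titanium: E = 106.2, α = 8.95, σ_y = 440.0 → σ = 178 MPa, n = 2.48
  tungsten: E = 407.5, α = 4.54, σ_y = 568.0 → σ = 346 MPa, n = 1.64
The minimum is gray cast iron at n = 0.682.

gray cast iron, n = 0.682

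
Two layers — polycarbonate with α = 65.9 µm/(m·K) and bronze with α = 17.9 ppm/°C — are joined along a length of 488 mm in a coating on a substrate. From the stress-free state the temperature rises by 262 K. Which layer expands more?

polycarbonate

α(polycarbonate) = 65.9×10⁻⁶/K vs α(bronze) = 17.9×10⁻⁶/K.
Higher α expands more for the same ΔT: polycarbonate.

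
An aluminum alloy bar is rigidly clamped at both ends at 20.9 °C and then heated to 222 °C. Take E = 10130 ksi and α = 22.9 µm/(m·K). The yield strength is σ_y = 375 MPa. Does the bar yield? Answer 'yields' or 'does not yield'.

does not yield

E = 10130 ksi = 69.84 GPa.
ΔT = 201.1 K. Constrained thermal stress σ = E·α·ΔT = 69.84×10³ MPa × 22.9×10⁻⁶ × 201.1 = 322 MPa (compressive).
Compare to σ_y = 375 MPa: σ < σ_y, so it does not yield.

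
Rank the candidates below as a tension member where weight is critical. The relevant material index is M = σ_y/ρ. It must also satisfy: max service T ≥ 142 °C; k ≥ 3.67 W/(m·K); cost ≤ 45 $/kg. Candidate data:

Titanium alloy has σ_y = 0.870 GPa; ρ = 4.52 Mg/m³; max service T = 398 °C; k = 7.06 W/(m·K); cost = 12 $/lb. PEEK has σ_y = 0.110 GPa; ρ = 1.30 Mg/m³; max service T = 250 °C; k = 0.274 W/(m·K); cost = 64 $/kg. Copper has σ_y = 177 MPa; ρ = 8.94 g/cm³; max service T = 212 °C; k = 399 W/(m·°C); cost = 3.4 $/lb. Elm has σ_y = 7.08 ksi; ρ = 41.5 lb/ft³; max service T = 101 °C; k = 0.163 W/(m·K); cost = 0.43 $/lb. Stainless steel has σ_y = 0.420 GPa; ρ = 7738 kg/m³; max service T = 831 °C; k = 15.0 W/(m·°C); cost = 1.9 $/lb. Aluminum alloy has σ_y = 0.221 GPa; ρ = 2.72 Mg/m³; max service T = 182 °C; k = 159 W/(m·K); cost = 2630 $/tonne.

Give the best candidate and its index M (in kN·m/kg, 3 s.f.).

Screen on constraints: max service T ≥ 142 °C; k ≥ 3.67 W/(m·K); cost ≤ 45 $/kg. Survivors: titanium alloy, copper, stainless steel, aluminum alloy.
Putting every candidate on a common basis:
  titanium alloy: σ_y = 870.0 MPa, ρ = 4520 kg/m³
  copper: σ_y = 177.0 MPa, ρ = 8940 kg/m³
  stainless steel: σ_y = 420.0 MPa, ρ = 7738 kg/m³
  aluminum alloy: σ_y = 221.0 MPa, ρ = 2720 kg/m³
  titanium alloy: M = 192 kN·m/kg
  aluminum alloy: M = 81.2 kN·m/kg
  stainless steel: M = 54.3 kN·m/kg
  copper: M = 19.8 kN·m/kg
The maximum is for titanium alloy.

titanium alloy, M = 192 kN·m/kg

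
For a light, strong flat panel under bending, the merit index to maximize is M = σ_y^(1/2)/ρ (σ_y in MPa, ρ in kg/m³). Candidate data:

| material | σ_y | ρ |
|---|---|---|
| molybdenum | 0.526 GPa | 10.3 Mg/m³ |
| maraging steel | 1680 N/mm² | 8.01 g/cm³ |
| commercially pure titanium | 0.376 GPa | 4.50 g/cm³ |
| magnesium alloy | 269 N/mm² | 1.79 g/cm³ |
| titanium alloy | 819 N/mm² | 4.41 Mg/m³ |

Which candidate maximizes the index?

magnesium alloy

Convert each candidate to consistent units, then evaluate M:
  molybdenum: σ_y = 526.0 MPa, ρ = 10300 kg/m³
  maraging steel: σ_y = 1680 MPa, ρ = 8010 kg/m³
  commercially pure titanium: σ_y = 376.0 MPa, ρ = 4500 kg/m³
  magnesium alloy: σ_y = 269.0 MPa, ρ = 1790 kg/m³
  titanium alloy: σ_y = 819.0 MPa, ρ = 4410 kg/m³
  magnesium alloy: M = 9.16×10⁻³
  titanium alloy: M = 6.49×10⁻³
  maraging steel: M = 5.12×10⁻³
  commercially pure titanium: M = 4.31×10⁻³
  molybdenum: M = 2.23×10⁻³
Magnesium alloy has the largest M.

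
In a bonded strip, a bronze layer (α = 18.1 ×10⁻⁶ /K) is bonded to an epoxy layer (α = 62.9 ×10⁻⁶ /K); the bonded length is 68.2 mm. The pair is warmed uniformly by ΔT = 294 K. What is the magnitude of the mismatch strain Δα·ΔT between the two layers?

Δα = |18.1 − 62.9|×10⁻⁶/K = 44.8×10⁻⁶/K.
Mismatch strain = Δα·ΔT = 44.8×10⁻⁶ × 294.0 = 0.0132.

0.0132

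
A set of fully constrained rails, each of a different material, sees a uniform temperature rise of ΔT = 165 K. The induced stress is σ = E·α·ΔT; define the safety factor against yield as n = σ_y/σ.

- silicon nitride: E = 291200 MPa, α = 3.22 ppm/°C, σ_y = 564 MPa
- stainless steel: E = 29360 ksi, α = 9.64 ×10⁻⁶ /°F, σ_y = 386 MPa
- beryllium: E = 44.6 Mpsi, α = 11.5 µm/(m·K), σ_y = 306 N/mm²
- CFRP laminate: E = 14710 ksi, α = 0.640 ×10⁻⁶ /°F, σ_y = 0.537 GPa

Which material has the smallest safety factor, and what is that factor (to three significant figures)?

With everything in SI (GPa, ×10⁻⁶/K, MPa):
  silicon nitride: E = 291.2, α = 3.22, σ_y = 564.0 → σ = 155 MPa, n = 3.65
  stainless steel: E = 202.4, α = 17.4, σ_y = 386.0 → σ = 580 MPa, n = 0.666
  beryllium: E = 307.5, α = 11.5, σ_y = 306.0 → σ = 583 MPa, n = 0.524
  CFRP laminate: E = 101.4, α = 1.15, σ_y = 537.0 → σ = 19.3 MPa, n = 27.9
Smallest n: beryllium with n = 0.524.

beryllium, n = 0.524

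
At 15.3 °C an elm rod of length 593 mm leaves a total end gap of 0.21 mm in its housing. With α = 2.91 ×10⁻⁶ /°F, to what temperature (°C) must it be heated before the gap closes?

α = 2.91×10⁻⁶/°F × 9/5 = 5.24×10⁻⁶/K.
α·L₀·ΔT = 0.21 mm ⇒ ΔT = 0.21 / (5.24×10⁻⁶ × 593.0) = 67.61 K.
T = 15.3 + 67.61 = 82.91 °C.

82.9 °C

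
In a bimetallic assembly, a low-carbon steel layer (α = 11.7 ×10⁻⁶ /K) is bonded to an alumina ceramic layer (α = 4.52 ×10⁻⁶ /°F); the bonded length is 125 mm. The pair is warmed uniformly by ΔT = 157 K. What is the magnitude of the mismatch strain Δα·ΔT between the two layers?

5.60×10⁻⁴

alumina ceramic: α = 4.52×10⁻⁶/°F × 9/5 = 8.14×10⁻⁶/K.
Δα = |11.7 − 8.14|×10⁻⁶/K = 3.56×10⁻⁶/K.
Mismatch strain = Δα·ΔT = 3.56×10⁻⁶ × 157.0 = 5.60×10⁻⁴.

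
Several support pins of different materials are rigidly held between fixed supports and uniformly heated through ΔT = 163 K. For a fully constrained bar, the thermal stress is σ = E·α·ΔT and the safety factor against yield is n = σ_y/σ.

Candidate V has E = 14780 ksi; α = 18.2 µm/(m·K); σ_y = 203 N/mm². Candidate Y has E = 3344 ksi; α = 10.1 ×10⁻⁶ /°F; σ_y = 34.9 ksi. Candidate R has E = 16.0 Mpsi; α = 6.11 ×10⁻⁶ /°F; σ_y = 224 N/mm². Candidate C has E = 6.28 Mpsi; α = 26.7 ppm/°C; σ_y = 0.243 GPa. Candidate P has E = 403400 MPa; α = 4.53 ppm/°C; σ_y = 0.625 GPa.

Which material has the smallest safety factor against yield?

Converting E to GPa, α to ×10⁻⁶/K, σ_y to MPa, then σ and n for each:
  candidate V: E = 101.9, α = 18.2, σ_y = 203.0 → σ = 302 MPa, n = 0.671
  candidate Y: E = 23.06, α = 18.2, σ_y = 240.6 → σ = 68.3 MPa, n = 3.52
  candidate R: E = 110.3, α = 11.0, σ_y = 224.0 → σ = 198 MPa, n = 1.13
  candidate C: E = 43.30, α = 26.7, σ_y = 243.0 → σ = 188 MPa, n = 1.29
  candidate P: E = 403.4, α = 4.53, σ_y = 625.0 → σ = 298 MPa, n = 2.10
Smallest n: candidate V with n = 0.671.

candidate V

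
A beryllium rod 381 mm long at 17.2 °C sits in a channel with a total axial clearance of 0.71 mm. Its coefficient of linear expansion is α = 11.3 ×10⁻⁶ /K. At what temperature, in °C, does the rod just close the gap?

182 °C

α·L₀·ΔT = 0.71 mm ⇒ ΔT = 0.71 / (11.3×10⁻⁶ × 381.0) = 164.9 K.
T = 17.2 + 164.9 = 182.1 °C.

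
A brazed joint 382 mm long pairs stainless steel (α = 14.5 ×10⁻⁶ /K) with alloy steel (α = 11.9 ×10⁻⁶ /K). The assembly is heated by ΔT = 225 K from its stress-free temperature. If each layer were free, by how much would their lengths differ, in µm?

223 µm

Δα = |14.5 − 11.9|×10⁻⁶/K = 2.60×10⁻⁶/K.
ΔL_mismatch = Δα·L·ΔT = 2.60×10⁻⁶ × 382.0 mm × 225.0 K = 223 µm.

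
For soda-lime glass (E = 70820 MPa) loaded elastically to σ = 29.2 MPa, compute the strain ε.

4.12×10⁻⁴

E = 70820 MPa = 70.82 GPa = 70820 MPa.
ε = σ/E = 29.2 / 70820 = 4.12×10⁻⁴.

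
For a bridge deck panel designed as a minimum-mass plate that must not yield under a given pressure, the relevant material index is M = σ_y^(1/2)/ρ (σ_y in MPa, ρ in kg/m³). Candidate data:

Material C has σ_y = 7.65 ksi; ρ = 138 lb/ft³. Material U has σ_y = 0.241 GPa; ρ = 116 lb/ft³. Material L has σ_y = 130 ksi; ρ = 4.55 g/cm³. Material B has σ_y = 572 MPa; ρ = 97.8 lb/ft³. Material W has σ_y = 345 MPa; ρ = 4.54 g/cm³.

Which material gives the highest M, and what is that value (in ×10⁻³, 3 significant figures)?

Normalizing units and computing the index:
  material C: σ_y = 52.74 MPa, ρ = 2211 kg/m³
  material U: σ_y = 241.0 MPa, ρ = 1858 kg/m³
  material L: σ_y = 896.3 MPa, ρ = 4550 kg/m³
  material B: σ_y = 572.0 MPa, ρ = 1567 kg/m³
  material W: σ_y = 345.0 MPa, ρ = 4540 kg/m³
  material B: M = 15.3×10⁻³
  material U: M = 8.35×10⁻³
  material L: M = 6.58×10⁻³
  material W: M = 4.09×10⁻³
  material C: M = 3.29×10⁻³
Material B ranks first.

material B, M = 15.3×10⁻³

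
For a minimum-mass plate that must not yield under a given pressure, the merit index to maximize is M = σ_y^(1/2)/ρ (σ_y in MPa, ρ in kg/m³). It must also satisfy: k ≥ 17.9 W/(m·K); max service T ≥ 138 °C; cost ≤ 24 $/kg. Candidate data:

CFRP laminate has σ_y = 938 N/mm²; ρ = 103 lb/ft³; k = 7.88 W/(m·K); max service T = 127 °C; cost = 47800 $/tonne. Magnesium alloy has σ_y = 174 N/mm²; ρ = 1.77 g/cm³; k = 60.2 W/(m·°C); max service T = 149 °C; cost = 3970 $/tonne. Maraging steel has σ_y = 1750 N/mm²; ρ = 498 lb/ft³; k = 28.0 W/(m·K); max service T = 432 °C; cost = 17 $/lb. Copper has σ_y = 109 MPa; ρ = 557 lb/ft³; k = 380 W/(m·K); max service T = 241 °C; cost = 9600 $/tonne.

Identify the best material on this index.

magnesium alloy

Screen on constraints: k ≥ 17.9 W/(m·K); max service T ≥ 138 °C; cost ≤ 24 $/kg. Survivors: magnesium alloy, copper.
Convert each candidate to consistent units, then evaluate M:
  magnesium alloy: σ_y = 174.0 MPa, ρ = 1770 kg/m³
  copper: σ_y = 109.0 MPa, ρ = 8922 kg/m³
  magnesium alloy: M = 7.45×10⁻³
  copper: M = 1.17×10⁻³
Magnesium alloy ranks first.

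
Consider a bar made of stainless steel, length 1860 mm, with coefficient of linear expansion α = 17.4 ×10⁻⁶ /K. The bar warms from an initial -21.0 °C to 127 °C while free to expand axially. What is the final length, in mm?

1864.8 mm

ΔT = 127 − (-21.0) = 148.0 K.
ΔL = α·L₀·ΔT = 17.4×10⁻⁶ × 1860 mm × 148.0 K = 4.79 mm.
L = L₀ + ΔL = 1860 + 4.79 = 1864.8 mm.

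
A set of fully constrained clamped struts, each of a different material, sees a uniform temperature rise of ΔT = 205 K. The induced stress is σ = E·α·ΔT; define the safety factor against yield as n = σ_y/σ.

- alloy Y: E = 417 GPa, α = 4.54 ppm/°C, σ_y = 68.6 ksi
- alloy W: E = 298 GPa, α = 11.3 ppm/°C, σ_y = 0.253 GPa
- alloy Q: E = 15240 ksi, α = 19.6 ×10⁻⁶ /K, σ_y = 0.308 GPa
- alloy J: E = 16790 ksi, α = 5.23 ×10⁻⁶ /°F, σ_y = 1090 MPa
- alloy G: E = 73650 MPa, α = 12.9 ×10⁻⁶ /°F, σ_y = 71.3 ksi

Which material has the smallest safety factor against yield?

Per material, after unit conversion:
  alloy Y: E = 417.0, α = 4.54, σ_y = 473.0 → σ = 388 MPa, n = 1.22
  alloy W: E = 298.0, α = 11.3, σ_y = 253.0 → σ = 690 MPa, n = 0.366
  alloy Q: E = 105.1, α = 19.6, σ_y = 308.0 → σ = 422 MPa, n = 0.730
  alloy J: E = 115.8, α = 9.41, σ_y = 1090 → σ = 223 MPa, n = 4.88
  alloy G: E = 73.65, α = 23.2, σ_y = 491.6 → σ = 351 MPa, n = 1.40
Alloy W has the lowest safety factor, n = 0.366.

alloy W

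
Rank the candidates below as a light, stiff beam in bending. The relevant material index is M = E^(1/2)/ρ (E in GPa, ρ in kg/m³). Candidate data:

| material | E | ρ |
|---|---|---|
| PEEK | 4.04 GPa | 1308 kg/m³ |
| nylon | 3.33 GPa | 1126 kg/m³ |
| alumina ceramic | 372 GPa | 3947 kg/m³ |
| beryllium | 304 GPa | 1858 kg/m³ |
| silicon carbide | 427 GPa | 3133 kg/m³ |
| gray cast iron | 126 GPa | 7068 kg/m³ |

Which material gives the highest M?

Evaluate M for each candidate:
  beryllium: M = 9.38×10⁻³
  silicon carbide: M = 6.60×10⁻³
  alumina ceramic: M = 4.89×10⁻³
  nylon: M = 1.62×10⁻³
  gray cast iron: M = 1.59×10⁻³
  PEEK: M = 1.54×10⁻³
The maximum is for beryllium.

beryllium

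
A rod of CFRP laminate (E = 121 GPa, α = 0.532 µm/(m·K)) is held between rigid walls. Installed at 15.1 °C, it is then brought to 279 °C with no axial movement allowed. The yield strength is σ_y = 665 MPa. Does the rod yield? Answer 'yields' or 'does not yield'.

does not yield

ΔT = 263.9 K. Constrained thermal stress σ = E·α·ΔT = 121.0×10³ MPa × 0.532×10⁻⁶ × 263.9 = 17.0 MPa (compressive).
Compare to σ_y = 665 MPa: σ < σ_y, so it does not yield.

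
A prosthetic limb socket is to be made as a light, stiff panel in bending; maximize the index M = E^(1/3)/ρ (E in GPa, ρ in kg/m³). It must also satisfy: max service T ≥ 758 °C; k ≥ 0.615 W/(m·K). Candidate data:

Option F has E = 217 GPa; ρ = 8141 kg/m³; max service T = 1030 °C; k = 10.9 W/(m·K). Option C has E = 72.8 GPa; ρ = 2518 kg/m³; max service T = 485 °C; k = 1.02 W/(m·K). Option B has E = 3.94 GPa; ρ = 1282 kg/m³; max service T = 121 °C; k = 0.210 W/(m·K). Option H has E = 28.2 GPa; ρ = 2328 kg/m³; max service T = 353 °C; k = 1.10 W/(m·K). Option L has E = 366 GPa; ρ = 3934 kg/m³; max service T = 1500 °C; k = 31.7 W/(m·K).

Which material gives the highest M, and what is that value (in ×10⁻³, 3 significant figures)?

option L, M = 1.82×10⁻³

Screen on constraints: max service T ≥ 758 °C; k ≥ 0.615 W/(m·K). Survivors: option F, option L.
Per-candidate index values:
  option L: M = 1.82×10⁻³
  option F: M = 0.738×10⁻³
Option L ranks first.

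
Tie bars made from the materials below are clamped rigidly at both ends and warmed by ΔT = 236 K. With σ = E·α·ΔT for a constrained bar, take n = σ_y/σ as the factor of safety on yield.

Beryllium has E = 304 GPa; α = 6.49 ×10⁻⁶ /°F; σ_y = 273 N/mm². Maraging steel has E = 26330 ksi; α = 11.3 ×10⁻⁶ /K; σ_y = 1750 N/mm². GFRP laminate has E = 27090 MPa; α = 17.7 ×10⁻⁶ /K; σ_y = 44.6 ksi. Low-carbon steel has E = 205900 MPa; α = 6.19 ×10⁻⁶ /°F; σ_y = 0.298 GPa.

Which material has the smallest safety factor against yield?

beryllium

With everything in SI (GPa, ×10⁻⁶/K, MPa):
  beryllium: E = 304.0, α = 11.7, σ_y = 273.0 → σ = 838 MPa, n = 0.326
  maraging steel: E = 181.5, α = 11.3, σ_y = 1750 → σ = 484 MPa, n = 3.61
  GFRP laminate: E = 27.09, α = 17.7, σ_y = 307.5 → σ = 113 MPa, n = 2.72
  low-carbon steel: E = 205.9, α = 11.1, σ_y = 298.0 → σ = 541 MPa, n = 0.550
The minimum is beryllium at n = 0.326.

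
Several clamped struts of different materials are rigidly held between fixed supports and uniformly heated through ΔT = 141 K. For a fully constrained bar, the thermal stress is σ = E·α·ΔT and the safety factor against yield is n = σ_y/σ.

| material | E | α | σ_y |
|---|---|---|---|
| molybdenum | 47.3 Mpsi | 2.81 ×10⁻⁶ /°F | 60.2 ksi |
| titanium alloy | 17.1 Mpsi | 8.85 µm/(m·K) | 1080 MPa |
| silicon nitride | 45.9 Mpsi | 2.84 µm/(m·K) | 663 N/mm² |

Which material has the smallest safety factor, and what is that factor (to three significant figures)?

Per material, after unit conversion:
  molybdenum: E = 326.1, α = 5.06, σ_y = 415.1 → σ = 233 MPa, n = 1.78
  titanium alloy: E = 117.9, α = 8.85, σ_y = 1080 → σ = 147 MPa, n = 7.34
  silicon nitride: E = 316.5, α = 2.84, σ_y = 663.0 → σ = 127 MPa, n = 5.23
The minimum is molybdenum at n = 1.78.

molybdenum, n = 1.78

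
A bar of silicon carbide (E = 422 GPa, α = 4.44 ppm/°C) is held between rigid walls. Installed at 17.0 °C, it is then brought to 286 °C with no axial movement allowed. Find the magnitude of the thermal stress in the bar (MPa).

504 MPa

ΔT = 269.0 K. Constrained thermal stress σ = E·α·ΔT = 422.0×10³ MPa × 4.44×10⁻⁶ × 269.0 = 504 MPa (compressive).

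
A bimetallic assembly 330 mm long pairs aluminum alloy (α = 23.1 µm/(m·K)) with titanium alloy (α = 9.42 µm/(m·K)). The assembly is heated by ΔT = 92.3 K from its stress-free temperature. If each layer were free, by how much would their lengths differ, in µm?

417 µm

Δα = |23.1 − 9.42|×10⁻⁶/K = 13.7×10⁻⁶/K.
ΔL_mismatch = Δα·L·ΔT = 13.7×10⁻⁶ × 330.0 mm × 92.3 K = 417 µm.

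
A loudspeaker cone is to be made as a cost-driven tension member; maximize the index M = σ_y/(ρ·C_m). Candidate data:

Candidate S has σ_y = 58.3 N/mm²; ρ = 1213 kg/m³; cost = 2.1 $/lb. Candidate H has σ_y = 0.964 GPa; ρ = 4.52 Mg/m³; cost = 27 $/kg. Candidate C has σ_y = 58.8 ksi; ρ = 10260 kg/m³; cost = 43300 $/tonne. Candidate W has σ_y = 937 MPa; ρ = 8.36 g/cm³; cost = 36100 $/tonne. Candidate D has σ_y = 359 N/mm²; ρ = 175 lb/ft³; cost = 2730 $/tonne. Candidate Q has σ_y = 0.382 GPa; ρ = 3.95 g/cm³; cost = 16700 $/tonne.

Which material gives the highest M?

candidate D

After converting to SI:
  candidate S: σ_y = 58.30 MPa, ρ = 1213 kg/m³, cost = 4.630 $/kg
  candidate H: σ_y = 964.0 MPa, ρ = 4520 kg/m³, cost = 27.00 $/kg
  candidate C: σ_y = 405.4 MPa, ρ = 10260 kg/m³, cost = 43.30 $/kg
  candidate W: σ_y = 937.0 MPa, ρ = 8360 kg/m³, cost = 36.10 $/kg
  candidate D: σ_y = 359.0 MPa, ρ = 2803 kg/m³, cost = 2.730 $/kg
  candidate Q: σ_y = 382.0 MPa, ρ = 3950 kg/m³, cost = 16.70 $/kg
  candidate D: M = 46.9 kN·m per $
  candidate S: M = 10.4 kN·m per $
  candidate H: M = 7.90 kN·m per $
  candidate Q: M = 5.79 kN·m per $
  candidate W: M = 3.10 kN·m per $
  candidate C: M = 0.913 kN·m per $
The maximum is for candidate D.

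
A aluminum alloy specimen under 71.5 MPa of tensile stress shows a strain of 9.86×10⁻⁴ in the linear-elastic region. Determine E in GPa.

72.5 GPa

E = σ/ε = 71.5 MPa / 9.86×10⁻⁴ = 72520 MPa = 72.5 GPa.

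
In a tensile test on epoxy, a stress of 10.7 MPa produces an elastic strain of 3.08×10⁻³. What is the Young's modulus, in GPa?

E = σ/ε = 10.7 MPa / 3.08×10⁻³ = 3474 MPa = 3.47 GPa.

3.47 GPa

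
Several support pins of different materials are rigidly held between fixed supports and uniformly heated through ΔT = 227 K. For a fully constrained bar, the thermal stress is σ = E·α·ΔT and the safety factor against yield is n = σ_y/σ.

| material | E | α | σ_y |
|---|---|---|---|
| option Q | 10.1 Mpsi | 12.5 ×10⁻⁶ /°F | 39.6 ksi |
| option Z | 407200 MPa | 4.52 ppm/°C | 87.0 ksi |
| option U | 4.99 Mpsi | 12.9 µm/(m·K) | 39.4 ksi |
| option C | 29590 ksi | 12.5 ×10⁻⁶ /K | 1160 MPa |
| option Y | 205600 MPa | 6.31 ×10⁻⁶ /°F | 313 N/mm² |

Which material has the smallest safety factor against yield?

Per material, after unit conversion:
  option Q: E = 69.64, α = 22.5, σ_y = 273.0 → σ = 356 MPa, n = 0.768
  option Z: E = 407.2, α = 4.52, σ_y = 599.8 → σ = 418 MPa, n = 1.44
  option U: E = 34.40, α = 12.9, σ_y = 271.7 → σ = 101 MPa, n = 2.70
  option C: E = 204.0, α = 12.5, σ_y = 1160 → σ = 579 MPa, n = 2.00
  option Y: E = 205.6, α = 11.4, σ_y = 313.0 → σ = 530 MPa, n = 0.590
The minimum is option Y at n = 0.590.

option Y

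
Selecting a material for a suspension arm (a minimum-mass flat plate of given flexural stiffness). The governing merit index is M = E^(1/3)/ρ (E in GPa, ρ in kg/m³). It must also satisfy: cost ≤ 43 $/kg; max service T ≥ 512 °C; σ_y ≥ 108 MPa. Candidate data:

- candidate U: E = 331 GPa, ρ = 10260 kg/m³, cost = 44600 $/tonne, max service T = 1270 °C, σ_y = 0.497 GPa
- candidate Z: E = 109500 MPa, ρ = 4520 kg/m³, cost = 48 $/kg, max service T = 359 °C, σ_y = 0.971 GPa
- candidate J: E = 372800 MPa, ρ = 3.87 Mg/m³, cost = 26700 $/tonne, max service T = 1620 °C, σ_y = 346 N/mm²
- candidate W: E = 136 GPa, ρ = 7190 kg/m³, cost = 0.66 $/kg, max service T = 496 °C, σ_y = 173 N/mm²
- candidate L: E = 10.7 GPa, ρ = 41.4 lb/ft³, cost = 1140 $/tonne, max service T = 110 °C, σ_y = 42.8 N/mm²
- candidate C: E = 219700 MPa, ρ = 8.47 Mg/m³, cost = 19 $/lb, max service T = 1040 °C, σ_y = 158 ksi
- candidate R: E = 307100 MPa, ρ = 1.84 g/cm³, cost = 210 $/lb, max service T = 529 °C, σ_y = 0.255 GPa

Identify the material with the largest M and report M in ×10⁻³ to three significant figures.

candidate J, M = 1.86×10⁻³

Screen on constraints: cost ≤ 43 $/kg; max service T ≥ 512 °C; σ_y ≥ 108 MPa. Survivors: candidate J, candidate C.
In SI units:
  candidate J: E = 372.8 GPa, ρ = 3870 kg/m³
  candidate C: E = 219.7 GPa, ρ = 8470 kg/m³
  candidate J: M = 1.86×10⁻³
  candidate C: M = 0.712×10⁻³
Highest index: candidate J.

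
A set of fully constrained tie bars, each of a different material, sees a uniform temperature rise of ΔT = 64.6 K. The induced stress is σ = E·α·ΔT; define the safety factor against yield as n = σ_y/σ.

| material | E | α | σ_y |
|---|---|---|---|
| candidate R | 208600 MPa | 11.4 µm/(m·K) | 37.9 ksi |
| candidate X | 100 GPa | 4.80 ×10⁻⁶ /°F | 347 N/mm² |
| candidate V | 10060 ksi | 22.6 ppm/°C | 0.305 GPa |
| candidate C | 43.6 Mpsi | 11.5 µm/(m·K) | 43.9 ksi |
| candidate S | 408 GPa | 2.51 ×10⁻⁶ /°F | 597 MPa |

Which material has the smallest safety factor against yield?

Converting E to GPa, α to ×10⁻⁶/K, σ_y to MPa, then σ and n for each:
  candidate R: E = 208.6, α = 11.4, σ_y = 261.3 → σ = 154 MPa, n = 1.70
  candidate X: E = 100.0, α = 8.64, σ_y = 347.0 → σ = 55.8 MPa, n = 6.22
  candidate V: E = 69.36, α = 22.6, σ_y = 305.0 → σ = 101 MPa, n = 3.01
  candidate C: E = 300.6, α = 11.5, σ_y = 302.7 → σ = 223 MPa, n = 1.36
  candidate S: E = 408.0, α = 4.52, σ_y = 597.0 → σ = 119 MPa, n = 5.01
The minimum is candidate C at n = 1.36.

candidate C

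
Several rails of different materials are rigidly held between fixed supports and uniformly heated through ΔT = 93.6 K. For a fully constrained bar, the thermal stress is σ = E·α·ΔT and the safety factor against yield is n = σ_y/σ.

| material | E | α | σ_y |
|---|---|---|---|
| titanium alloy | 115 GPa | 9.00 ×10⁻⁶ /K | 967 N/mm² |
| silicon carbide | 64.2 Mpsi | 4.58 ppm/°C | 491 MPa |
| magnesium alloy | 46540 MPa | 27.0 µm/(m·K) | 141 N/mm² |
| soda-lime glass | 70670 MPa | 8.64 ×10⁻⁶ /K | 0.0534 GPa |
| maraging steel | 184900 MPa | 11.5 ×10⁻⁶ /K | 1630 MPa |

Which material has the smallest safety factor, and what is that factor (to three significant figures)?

soda-lime glass, n = 0.934

In consistent units (E in GPa, α in ×10⁻⁶/K, σ_y in MPa):
  titanium alloy: E = 115.0, α = 9.00, σ_y = 967.0 → σ = 96.9 MPa, n = 9.98
  silicon carbide: E = 442.6, α = 4.58, σ_y = 491.0 → σ = 190 MPa, n = 2.59
  magnesium alloy: E = 46.54, α = 27.0, σ_y = 141.0 → σ = 118 MPa, n = 1.20
  soda-lime glass: E = 70.67, α = 8.64, σ_y = 53.40 → σ = 57.2 MPa, n = 0.934
  maraging steel: E = 184.9, α = 11.5, σ_y = 1630 → σ = 199 MPa, n = 8.19
Smallest n: soda-lime glass with n = 0.934.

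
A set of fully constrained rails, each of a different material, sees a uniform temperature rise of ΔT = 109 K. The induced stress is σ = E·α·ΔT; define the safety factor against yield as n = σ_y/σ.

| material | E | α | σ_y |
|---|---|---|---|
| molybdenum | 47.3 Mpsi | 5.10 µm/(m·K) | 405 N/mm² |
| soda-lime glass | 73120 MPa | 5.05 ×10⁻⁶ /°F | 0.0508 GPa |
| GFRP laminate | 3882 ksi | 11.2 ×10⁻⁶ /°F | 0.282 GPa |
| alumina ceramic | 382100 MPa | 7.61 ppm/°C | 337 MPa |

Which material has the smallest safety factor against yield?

Per material, after unit conversion:
  molybdenum: E = 326.1, α = 5.10, σ_y = 405.0 → σ = 181 MPa, n = 2.23
  soda-lime glass: E = 73.12, α = 9.09, σ_y = 50.80 → σ = 72.4 MPa, n = 0.701
  GFRP laminate: E = 26.77, α = 20.2, σ_y = 282.0 → σ = 58.8 MPa, n = 4.79
  alumina ceramic: E = 382.1, α = 7.61, σ_y = 337.0 → σ = 317 MPa, n = 1.06
Soda-lime glass has the lowest safety factor, n = 0.701.

soda-lime glass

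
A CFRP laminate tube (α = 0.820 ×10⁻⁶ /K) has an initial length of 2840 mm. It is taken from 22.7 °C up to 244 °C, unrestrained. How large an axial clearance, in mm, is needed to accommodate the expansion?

0.515 mm

ΔT = 244 − 22.7 = 221.3 K.
ΔL = α·L₀·ΔT = 0.820×10⁻⁶ × 2840 mm × 221.3 K = 0.515 mm.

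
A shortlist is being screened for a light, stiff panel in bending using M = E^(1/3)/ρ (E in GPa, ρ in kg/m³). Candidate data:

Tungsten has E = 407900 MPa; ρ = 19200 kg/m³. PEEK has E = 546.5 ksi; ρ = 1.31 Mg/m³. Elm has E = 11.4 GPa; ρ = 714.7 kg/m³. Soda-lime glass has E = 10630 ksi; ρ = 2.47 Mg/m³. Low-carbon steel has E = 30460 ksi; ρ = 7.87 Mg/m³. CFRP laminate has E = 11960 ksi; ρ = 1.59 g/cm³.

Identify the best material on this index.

After converting to SI:
  tungsten: E = 407.9 GPa, ρ = 19200 kg/m³
  PEEK: E = 3.768 GPa, ρ = 1310 kg/m³
  elm: E = 11.40 GPa, ρ = 714.7 kg/m³
  soda-lime glass: E = 73.29 GPa, ρ = 2470 kg/m³
  low-carbon steel: E = 210.0 GPa, ρ = 7870 kg/m³
  CFRP laminate: E = 82.46 GPa, ρ = 1590 kg/m³
  elm: M = 3.15×10⁻³
  CFRP laminate: M = 2.74×10⁻³
  soda-lime glass: M = 1.69×10⁻³
  PEEK: M = 1.19×10⁻³
  low-carbon steel: M = 0.755×10⁻³
  tungsten: M = 0.386×10⁻³
Highest index: elm.

elm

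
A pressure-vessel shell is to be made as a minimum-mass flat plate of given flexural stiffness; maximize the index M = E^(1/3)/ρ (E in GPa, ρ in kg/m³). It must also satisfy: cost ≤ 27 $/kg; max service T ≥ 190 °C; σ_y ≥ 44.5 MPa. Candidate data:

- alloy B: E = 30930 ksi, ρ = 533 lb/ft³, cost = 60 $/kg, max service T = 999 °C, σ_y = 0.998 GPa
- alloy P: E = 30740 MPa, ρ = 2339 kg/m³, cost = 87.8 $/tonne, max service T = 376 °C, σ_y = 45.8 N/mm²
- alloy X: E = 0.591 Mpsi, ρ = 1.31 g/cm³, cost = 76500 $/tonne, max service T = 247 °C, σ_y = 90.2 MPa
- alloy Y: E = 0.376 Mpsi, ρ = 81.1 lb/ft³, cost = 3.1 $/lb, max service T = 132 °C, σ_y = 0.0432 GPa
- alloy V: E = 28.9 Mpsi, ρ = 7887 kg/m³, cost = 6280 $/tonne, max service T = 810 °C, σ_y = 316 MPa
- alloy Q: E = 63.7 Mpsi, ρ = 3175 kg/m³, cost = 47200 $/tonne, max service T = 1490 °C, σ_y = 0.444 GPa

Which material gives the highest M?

alloy P

Screen on constraints: cost ≤ 27 $/kg; max service T ≥ 190 °C; σ_y ≥ 44.5 MPa. Survivors: alloy P, alloy V.
Putting every candidate on a common basis:
  alloy P: E = 30.74 GPa, ρ = 2339 kg/m³
  alloy V: E = 199.3 GPa, ρ = 7887 kg/m³
  alloy P: M = 1.34×10⁻³
  alloy V: M = 0.741×10⁻³
The maximum is for alloy P.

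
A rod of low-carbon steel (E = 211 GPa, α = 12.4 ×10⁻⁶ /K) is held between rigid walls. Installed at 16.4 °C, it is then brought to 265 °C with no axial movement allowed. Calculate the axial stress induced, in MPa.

650 MPa

ΔT = 248.6 K. Constrained thermal stress σ = E·α·ΔT = 211.0×10³ MPa × 12.4×10⁻⁶ × 248.6 = 650 MPa (compressive).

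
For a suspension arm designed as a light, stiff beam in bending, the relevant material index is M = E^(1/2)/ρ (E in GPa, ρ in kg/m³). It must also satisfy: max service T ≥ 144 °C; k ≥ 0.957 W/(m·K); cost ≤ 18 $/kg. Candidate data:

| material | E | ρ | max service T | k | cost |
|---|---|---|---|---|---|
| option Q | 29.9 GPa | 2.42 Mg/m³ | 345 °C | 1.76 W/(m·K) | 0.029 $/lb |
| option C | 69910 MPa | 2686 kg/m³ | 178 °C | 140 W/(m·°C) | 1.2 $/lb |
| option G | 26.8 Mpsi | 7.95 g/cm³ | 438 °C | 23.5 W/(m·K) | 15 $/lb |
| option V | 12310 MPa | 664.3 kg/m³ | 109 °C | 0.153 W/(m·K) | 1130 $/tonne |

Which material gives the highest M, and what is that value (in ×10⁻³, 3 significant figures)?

option C, M = 3.11×10⁻³

Screen on constraints: max service T ≥ 144 °C; k ≥ 0.957 W/(m·K); cost ≤ 18 $/kg. Survivors: option Q, option C.
Normalizing units and computing the index:
  option Q: E = 29.90 GPa, ρ = 2420 kg/m³
  option C: E = 69.91 GPa, ρ = 2686 kg/m³
  option C: M = 3.11×10⁻³
  option Q: M = 2.26×10⁻³
Option C ranks first.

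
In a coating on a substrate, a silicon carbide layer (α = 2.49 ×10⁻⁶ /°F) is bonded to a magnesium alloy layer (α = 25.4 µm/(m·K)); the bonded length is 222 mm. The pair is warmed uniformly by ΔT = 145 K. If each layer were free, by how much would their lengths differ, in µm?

673 µm

silicon carbide: α = 2.49×10⁻⁶/°F × 9/5 = 4.48×10⁻⁶/K.
Δα = |4.48 − 25.4|×10⁻⁶/K = 20.9×10⁻⁶/K.
ΔL_mismatch = Δα·L·ΔT = 20.9×10⁻⁶ × 222.0 mm × 145.0 K = 673 µm.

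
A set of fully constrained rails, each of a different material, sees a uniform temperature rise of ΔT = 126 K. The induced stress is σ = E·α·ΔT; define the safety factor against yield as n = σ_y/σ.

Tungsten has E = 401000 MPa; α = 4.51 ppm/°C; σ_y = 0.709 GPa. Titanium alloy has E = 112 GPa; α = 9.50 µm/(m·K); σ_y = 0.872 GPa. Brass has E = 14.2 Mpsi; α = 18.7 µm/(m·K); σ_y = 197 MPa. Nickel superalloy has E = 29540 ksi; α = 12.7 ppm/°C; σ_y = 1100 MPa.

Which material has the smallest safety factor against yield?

With everything in SI (GPa, ×10⁻⁶/K, MPa):
  tungsten: E = 401.0, α = 4.51, σ_y = 709.0 → σ = 228 MPa, n = 3.11
  titanium alloy: E = 112.0, α = 9.50, σ_y = 872.0 → σ = 134 MPa, n = 6.50
  brass: E = 97.91, α = 18.7, σ_y = 197.0 → σ = 231 MPa, n = 0.854
  nickel superalloy: E = 203.7, α = 12.7, σ_y = 1100 → σ = 326 MPa, n = 3.38
The minimum is brass at n = 0.854.

brass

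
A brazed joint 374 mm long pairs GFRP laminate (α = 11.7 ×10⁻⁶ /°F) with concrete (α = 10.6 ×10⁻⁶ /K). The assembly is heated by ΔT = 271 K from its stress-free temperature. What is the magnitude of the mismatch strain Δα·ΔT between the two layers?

2.83×10⁻³

GFRP laminate: α = 11.7×10⁻⁶/°F × 9/5 = 21.1×10⁻⁶/K.
Δα = |21.1 − 10.6|×10⁻⁶/K = 10.5×10⁻⁶/K.
Mismatch strain = Δα·ΔT = 10.5×10⁻⁶ × 271.0 = 2.83×10⁻³.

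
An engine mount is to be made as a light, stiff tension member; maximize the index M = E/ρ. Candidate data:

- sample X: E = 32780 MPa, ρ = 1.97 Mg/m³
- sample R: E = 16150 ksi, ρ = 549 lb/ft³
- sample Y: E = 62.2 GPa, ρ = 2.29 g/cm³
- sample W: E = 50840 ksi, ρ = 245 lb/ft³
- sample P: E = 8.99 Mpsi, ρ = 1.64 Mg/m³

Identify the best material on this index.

sample W

In SI units:
  sample X: E = 32.78 GPa, ρ = 1970 kg/m³
  sample R: E = 111.4 GPa, ρ = 8794 kg/m³
  sample Y: E = 62.20 GPa, ρ = 2290 kg/m³
  sample W: E = 350.5 GPa, ρ = 3925 kg/m³
  sample P: E = 61.98 GPa, ρ = 1640 kg/m³
  sample W: M = 89.3 MN·m/kg
  sample P: M = 37.8 MN·m/kg
  sample Y: M = 27.2 MN·m/kg
  sample X: M = 16.6 MN·m/kg
  sample R: M = 12.7 MN·m/kg
Sample W ranks first.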